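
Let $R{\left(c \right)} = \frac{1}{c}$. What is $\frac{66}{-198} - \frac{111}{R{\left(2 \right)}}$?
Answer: $- \frac{667}{3} \approx -222.33$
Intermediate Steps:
$\frac{66}{-198} - \frac{111}{R{\left(2 \right)}} = \frac{66}{-198} - \frac{111}{\frac{1}{2}} = 66 \left(- \frac{1}{198}\right) - 111 \frac{1}{\frac{1}{2}} = - \frac{1}{3} - 222 = - \frac{667}{3}$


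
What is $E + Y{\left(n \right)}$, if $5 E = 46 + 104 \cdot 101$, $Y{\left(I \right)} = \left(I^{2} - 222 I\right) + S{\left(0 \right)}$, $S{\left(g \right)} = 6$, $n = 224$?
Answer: $2564$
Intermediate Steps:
$Y{\left(I \right)} = 6 + I^{2} - 222 I$ ($Y{\left(I \right)} = \left(I^{2} - 222 I\right) + 6 = 6 + I^{2} - 222 I$)
$E = 2110$ ($E = \frac{46 + 104 \cdot 101}{5} = \frac{46 + 10504}{5} = \frac{1}{5} \cdot 10550 = 2110$)
$E + Y{\left(n \right)} = 2110 + \left(6 + 224^{2} - 49728\right) = 2110 + \left(6 + 50176 - 49728\right) = 2110 + 454 = 2564$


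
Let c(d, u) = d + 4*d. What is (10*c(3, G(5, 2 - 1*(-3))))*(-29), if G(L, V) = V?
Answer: -4350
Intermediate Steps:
c(d, u) = 5*d
(10*c(3, G(5, 2 - 1*(-3))))*(-29) = (10*(5*3))*(-29) = (10*15)*(-29) = 150*(-29) = -4350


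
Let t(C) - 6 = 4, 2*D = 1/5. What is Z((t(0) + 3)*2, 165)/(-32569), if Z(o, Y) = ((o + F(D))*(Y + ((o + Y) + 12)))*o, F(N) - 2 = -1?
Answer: -258336/32569 ≈ -7.9320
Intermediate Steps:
D = ⅒ (D = (½)/5 = (½)*(⅕) = ⅒ ≈ 0.10000)
t(C) = 10 (t(C) = 6 + 4 = 10)
F(N) = 1 (F(N) = 2 - 1 = 1)
Z(o, Y) = o*(1 + o)*(12 + o + 2*Y) (Z(o, Y) = ((o + 1)*(Y + ((o + Y) + 12)))*o = ((1 + o)*(Y + ((Y + o) + 12)))*o = ((1 + o)*(Y + (12 + Y + o)))*o = ((1 + o)*(12 + o + 2*Y))*o = o*(1 + o)*(12 + o + 2*Y))
Z((t(0) + 3)*2, 165)/(-32569) = (((10 + 3)*2)*(12 + ((10 + 3)*2)² + 2*165 + 13*((10 + 3)*2) + 2*165*((10 + 3)*2)))/(-32569) = ((13*2)*(12 + (13*2)² + 330 + 13*(13*2) + 2*165*(13*2)))*(-1/32569) = (26*(12 + 26² + 330 + 13*26 + 2*165*26))*(-1/32569) = (26*(12 + 676 + 330 + 338 + 8580))*(-1/32569) = (26*9936)*(-1/32569) = 258336*(-1/32569) = -258336/32569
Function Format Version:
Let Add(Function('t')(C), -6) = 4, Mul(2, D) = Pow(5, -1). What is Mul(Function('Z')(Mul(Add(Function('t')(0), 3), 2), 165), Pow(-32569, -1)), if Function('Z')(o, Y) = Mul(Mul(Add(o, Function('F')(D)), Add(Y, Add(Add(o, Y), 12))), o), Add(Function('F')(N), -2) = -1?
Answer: Rational(-258336, 32569) ≈ -7.9320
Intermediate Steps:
D = Rational(1, 10) (D = Mul(Rational(1, 2), Pow(5, -1)) = Mul(Rational(1, 2), Rational(1, 5)) = Rational(1, 10) ≈ 0.10000)
Function('t')(C) = 10 (Function('t')(C) = Add(6, 4) = 10)
Function('F')(N) = 1 (Function('F')(N) = Add(2, -1) = 1)
Function('Z')(o, Y) = Mul(o, Add(1, o), Add(12, o, Mul(2, Y))) (Function('Z')(o, Y) = Mul(Mul(Add(o, 1), Add(Y, Add(Add(o, Y), 12))), o) = Mul(Mul(Add(1, o), Add(Y, Add(Add(Y, o), 12))), o) = Mul(Mul(Add(1, o), Add(Y, Add(12, Y, o))), o) = Mul(Mul(Add(1, o), Add(12, o, Mul(2, Y))), o) = Mul(o, Add(1, o), Add(12, o, Mul(2, Y))))
Mul(Function('Z')(Mul(Add(Function('t')(0), 3), 2), 165), Pow(-32569, -1)) = Mul(Mul(Mul(Add(10, 3), 2), Add(12, Pow(Mul(Add(10, 3), 2), 2), Mul(2, 165), Mul(13, Mul(Add(10, 3), 2)), Mul(2, 165, Mul(Add(10, 3), 2)))), Pow(-32569, -1)) = Mul(Mul(Mul(13, 2), Add(12, Pow(Mul(13, 2), 2), 330, Mul(13, Mul(13, 2)), Mul(2, 165, Mul(13, 2)))), Rational(-1, 32569)) = Mul(Mul(26, Add(12, Pow(26, 2), 330, Mul(13, 26), Mul(2, 165, 26))), Rational(-1, 32569)) = Mul(Mul(26, Add(12, 676, 330, 338, 8580)), Rational(-1, 32569)) = Mul(Mul(26, 9936), Rational(-1, 32569)) = Mul(258336, Rational(-1, 32569)) = Rational(-258336, 32569)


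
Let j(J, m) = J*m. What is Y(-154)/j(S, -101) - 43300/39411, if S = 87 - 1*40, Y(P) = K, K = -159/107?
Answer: -21987059351/20017989819 ≈ -1.0984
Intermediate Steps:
K = -159/107 (K = -159*1/107 = -159/107 ≈ -1.4860)
Y(P) = -159/107
S = 47 (S = 87 - 40 = 47)
Y(-154)/j(S, -101) - 43300/39411 = -159/(107*(47*(-101))) - 43300/39411 = -159/107/(-4747) - 43300*1/39411 = -159/107*(-1/4747) - 43300/39411 = 159/507929 - 43300/39411 = -21987059351/20017989819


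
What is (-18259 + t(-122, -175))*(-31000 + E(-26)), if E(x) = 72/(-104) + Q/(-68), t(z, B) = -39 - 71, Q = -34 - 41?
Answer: 38721339081/68 ≈ 5.6943e+8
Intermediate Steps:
Q = -75
t(z, B) = -110
E(x) = 363/884 (E(x) = 72/(-104) - 75/(-68) = 72*(-1/104) - 75*(-1/68) = -9/13 + 75/68 = 363/884)
(-18259 + t(-122, -175))*(-31000 + E(-26)) = (-18259 - 110)*(-31000 + 363/884) = -18369*(-27403637/884) = 38721339081/68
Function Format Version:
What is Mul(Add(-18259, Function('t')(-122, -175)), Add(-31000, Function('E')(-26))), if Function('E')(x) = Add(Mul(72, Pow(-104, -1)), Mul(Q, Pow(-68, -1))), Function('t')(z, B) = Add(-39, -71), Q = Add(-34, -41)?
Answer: Rational(38721339081, 68) ≈ 5.6943e+8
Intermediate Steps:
Q = -75
Function('t')(z, B) = -110
Function('E')(x) = Rational(363, 884) (Function('E')(x) = Add(Mul(72, Pow(-104, -1)), Mul(-75, Pow(-68, -1))) = Add(Mul(72, Rational(-1, 104)), Mul(-75, Rational(-1, 68))) = Add(Rational(-9, 13), Rational(75, 68)) = Rational(363, 884))
Mul(Add(-18259, Function('t')(-122, -175)), Add(-31000, Function('E')(-26))) = Mul(Add(-18259, -110), Add(-31000, Rational(363, 884))) = Mul(-18369, Rational(-27403637, 884)) = Rational(38721339081, 68)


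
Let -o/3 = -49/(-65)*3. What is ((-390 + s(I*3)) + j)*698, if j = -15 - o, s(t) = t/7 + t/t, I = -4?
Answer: -126696074/455 ≈ -2.7845e+5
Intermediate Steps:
o = -441/65 (o = -3*(-49/(-65))*3 = -3*(-49*(-1/65))*3 = -147*3/65 = -3*147/65 = -441/65 ≈ -6.7846)
s(t) = 1 + t/7 (s(t) = t*(⅐) + 1 = t/7 + 1 = 1 + t/7)
j = -534/65 (j = -15 - 1*(-441/65) = -15 + 441/65 = -534/65 ≈ -8.2154)
((-390 + s(I*3)) + j)*698 = ((-390 + (1 + (-4*3)/7)) - 534/65)*698 = ((-390 + (1 + (⅐)*(-12))) - 534/65)*698 = ((-390 + (1 - 12/7)) - 534/65)*698 = ((-390 - 5/7) - 534/65)*698 = (-2735/7 - 534/65)*698 = -181513/455*698 = -126696074/455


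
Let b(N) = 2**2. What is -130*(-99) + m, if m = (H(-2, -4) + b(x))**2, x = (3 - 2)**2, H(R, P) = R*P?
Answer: 13014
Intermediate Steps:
H(R, P) = P*R
x = 1 (x = 1**2 = 1)
b(N) = 4
m = 144 (m = (-4*(-2) + 4)**2 = (8 + 4)**2 = 12**2 = 144)
-130*(-99) + m = -130*(-99) + 144 = 12870 + 144 = 13014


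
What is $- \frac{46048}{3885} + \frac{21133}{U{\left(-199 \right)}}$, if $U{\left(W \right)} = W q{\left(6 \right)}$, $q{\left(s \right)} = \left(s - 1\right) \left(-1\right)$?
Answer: $\frac{7256789}{773115} \approx 9.3864$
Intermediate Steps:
$q{\left(s \right)} = 1 - s$ ($q{\left(s \right)} = \left(-1 + s\right) \left(-1\right) = 1 - s$)
$U{\left(W \right)} = - 5 W$ ($U{\left(W \right)} = W \left(1 - 6\right) = W \left(-5\right) = - 5 W$)
$- \frac{46048}{3885} + \frac{21133}{U{\left(-199 \right)}} = - \frac{46048}{3885} + \frac{21133}{\left(-5\right) \left(-199\right)} = \left(-46048\right) \frac{1}{3885} + \frac{21133}{995} = - \frac{46048}{3885} + 21133 \cdot \frac{1}{995} = - \frac{46048}{3885} + \frac{21133}{995} = \frac{7256789}{773115}$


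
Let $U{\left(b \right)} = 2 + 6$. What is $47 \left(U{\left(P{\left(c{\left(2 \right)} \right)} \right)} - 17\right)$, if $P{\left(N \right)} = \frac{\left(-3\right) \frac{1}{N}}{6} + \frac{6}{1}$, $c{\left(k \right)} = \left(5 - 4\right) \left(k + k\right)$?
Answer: $-423$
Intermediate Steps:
$c{\left(k \right)} = 2 k$ ($c{\left(k \right)} = 1 \cdot 2 k = 2 k$)
$P{\left(N \right)} = 6 - \frac{1}{2 N}$ ($P{\left(N \right)} = - \frac{3}{N} \frac{1}{6} + 6 \cdot 1 = - \frac{1}{2 N} + 6 = 6 - \frac{1}{2 N}$)
$U{\left(b \right)} = 8$
$47 \left(U{\left(P{\left(c{\left(2 \right)} \right)} \right)} - 17\right) = 47 \left(8 - 17\right) = 47 \left(-9\right) = -423$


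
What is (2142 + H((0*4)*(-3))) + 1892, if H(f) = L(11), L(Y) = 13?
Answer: 4047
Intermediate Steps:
H(f) = 13
(2142 + H((0*4)*(-3))) + 1892 = (2142 + 13) + 1892 = 2155 + 1892 = 4047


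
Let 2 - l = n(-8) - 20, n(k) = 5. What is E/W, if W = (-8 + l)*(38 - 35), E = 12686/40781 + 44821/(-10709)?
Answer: -1691990827/11791540683 ≈ -0.14349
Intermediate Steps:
l = 17 (l = 2 - (5 - 20) = 2 - 1*(-15) = 2 + 15 = 17)
E = -1691990827/436723729 (E = 12686*(1/40781) + 44821*(-1/10709) = 12686/40781 - 44821/10709 = -1691990827/436723729 ≈ -3.8743)
W = 27 (W = (-8 + 17)*(38 - 35) = 9*3 = 27)
E/W = -1691990827/436723729/27 = -1691990827/436723729*1/27 = -1691990827/11791540683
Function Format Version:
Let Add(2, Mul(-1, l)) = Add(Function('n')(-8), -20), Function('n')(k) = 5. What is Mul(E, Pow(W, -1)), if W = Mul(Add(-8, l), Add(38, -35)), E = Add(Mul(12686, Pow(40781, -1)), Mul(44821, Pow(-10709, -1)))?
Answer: Rational(-1691990827, 11791540683) ≈ -0.14349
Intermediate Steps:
l = 17 (l = Add(2, Mul(-1, Add(5, -20))) = Add(2, Mul(-1, -15)) = Add(2, 15) = 17)
E = Rational(-1691990827, 436723729) (E = Add(Mul(12686, Rational(1, 40781)), Mul(44821, Rational(-1, 10709))) = Add(Rational(12686, 40781), Rational(-44821, 10709)) = Rational(-1691990827, 436723729) ≈ -3.8743)
W = 27 (W = Mul(Add(-8, 17), Add(38, -35)) = Mul(9, 3) = 27)
Mul(E, Pow(W, -1)) = Mul(Rational(-1691990827, 436723729), Pow(27, -1)) = Mul(Rational(-1691990827, 436723729), Rational(1, 27)) = Rational(-1691990827, 11791540683)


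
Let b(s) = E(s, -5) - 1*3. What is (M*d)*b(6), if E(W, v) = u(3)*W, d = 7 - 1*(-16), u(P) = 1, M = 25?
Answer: 1725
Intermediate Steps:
d = 23 (d = 7 + 16 = 23)
E(W, v) = W (E(W, v) = 1*W = W)
b(s) = -3 + s (b(s) = s - 1*3 = s - 3 = -3 + s)
(M*d)*b(6) = (25*23)*(-3 + 6) = 575*3 = 1725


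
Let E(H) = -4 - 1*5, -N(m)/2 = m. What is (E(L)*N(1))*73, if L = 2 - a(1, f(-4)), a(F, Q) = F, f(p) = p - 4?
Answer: 1314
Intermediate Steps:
f(p) = -4 + p
N(m) = -2*m
L = 1 (L = 2 - 1*1 = 2 - 1 = 1)
E(H) = -9 (E(H) = -4 - 5 = -9)
(E(L)*N(1))*73 = -(-18)*73 = -9*(-2)*73 = 18*73 = 1314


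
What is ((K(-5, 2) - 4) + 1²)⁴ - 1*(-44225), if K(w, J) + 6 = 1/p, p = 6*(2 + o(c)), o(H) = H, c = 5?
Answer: 157815408241/3111696 ≈ 50717.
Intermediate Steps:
p = 42 (p = 6*(2 + 5) = 6*7 = 42)
K(w, J) = -251/42 (K(w, J) = -6 + 1/42 = -251/42)
((K(-5, 2) - 4) + 1²)⁴ - 1*(-44225) = ((-251/42 - 4) + 1²)⁴ - 1*(-44225) = (-419/42 + 1)⁴ + 44225 = (-377/42)⁴ + 44225 = 20200652641/3111696 + 44225 = 157815408241/3111696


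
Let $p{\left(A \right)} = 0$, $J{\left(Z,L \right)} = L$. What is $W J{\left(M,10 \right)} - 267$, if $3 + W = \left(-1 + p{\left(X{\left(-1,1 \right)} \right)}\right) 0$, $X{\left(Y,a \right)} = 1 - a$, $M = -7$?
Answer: $-297$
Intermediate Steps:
$W = -3$ ($W = -3 + \left(-1 + 0\right) 0 = -3 - 0 = -3 + 0 = -3$)
$W J{\left(M,10 \right)} - 267 = \left(-3\right) 10 - 267 = -30 - 267 = -297$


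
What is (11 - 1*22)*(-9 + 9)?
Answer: 0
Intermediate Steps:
(11 - 1*22)*(-9 + 9) = (11 - 22)*0 = -11*0 = 0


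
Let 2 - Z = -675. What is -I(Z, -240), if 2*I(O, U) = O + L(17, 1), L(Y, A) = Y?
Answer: -347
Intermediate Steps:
Z = 677 (Z = 2 - 1*(-675) = 2 + 675 = 677)
I(O, U) = 17/2 + O/2 (I(O, U) = (O + 17)/2 = (17 + O)/2 = 17/2 + O/2)
-I(Z, -240) = -(17/2 + (½)*677) = -(17/2 + 677/2) = -1*347 = -347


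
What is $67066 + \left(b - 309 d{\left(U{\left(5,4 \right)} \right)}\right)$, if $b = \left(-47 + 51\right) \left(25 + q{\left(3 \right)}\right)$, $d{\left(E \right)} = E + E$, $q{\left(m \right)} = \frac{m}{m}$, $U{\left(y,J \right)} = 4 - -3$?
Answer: $62844$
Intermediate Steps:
$U{\left(y,J \right)} = 7$ ($U{\left(y,J \right)} = 4 + 3 = 7$)
$q{\left(m \right)} = 1$
$d{\left(E \right)} = 2 E$
$b = 104$ ($b = \left(-47 + 51\right) \left(25 + 1\right) = 4 \cdot 26 = 104$)
$67066 + \left(b - 309 d{\left(U{\left(5,4 \right)} \right)}\right) = 67066 + \left(104 - 309 \cdot 2 \cdot 7\right) = 67066 + \left(104 - 4326\right) = 67066 - 4222 = 62844$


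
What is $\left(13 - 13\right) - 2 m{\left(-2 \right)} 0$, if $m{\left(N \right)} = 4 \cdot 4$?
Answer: $0$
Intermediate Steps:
$m{\left(N \right)} = 16$
$\left(13 - 13\right) - 2 m{\left(-2 \right)} 0 = \left(13 - 13\right) \left(-2\right) 16 \cdot 0 = 0 \left(\left(-32\right) 0\right) = 0 \cdot 0 = 0$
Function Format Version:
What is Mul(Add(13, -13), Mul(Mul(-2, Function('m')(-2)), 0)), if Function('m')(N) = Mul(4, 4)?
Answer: 0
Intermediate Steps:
Function('m')(N) = 16
Mul(Add(13, -13), Mul(Mul(-2, Function('m')(-2)), 0)) = Mul(Add(13, -13), Mul(Mul(-2, 16), 0)) = Mul(0, Mul(-32, 0)) = Mul(0, 0) = 0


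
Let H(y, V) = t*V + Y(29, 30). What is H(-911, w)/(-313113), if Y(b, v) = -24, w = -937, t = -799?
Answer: -748639/313113 ≈ -2.3910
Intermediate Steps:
H(y, V) = -24 - 799*V (H(y, V) = -799*V - 24 = -24 - 799*V)
H(-911, w)/(-313113) = (-24 - 799*(-937))/(-313113) = (-24 + 748663)*(-1/313113) = 748639*(-1/313113) = -748639/313113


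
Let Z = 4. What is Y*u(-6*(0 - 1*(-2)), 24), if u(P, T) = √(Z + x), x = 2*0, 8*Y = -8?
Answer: -2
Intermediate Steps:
Y = -1 (Y = (⅛)*(-8) = -1)
x = 0
u(P, T) = 2 (u(P, T) = √(4 + 0) = √4 = 2)
Y*u(-6*(0 - 1*(-2)), 24) = -1*2 = -2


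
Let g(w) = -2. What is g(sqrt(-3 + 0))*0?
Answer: 0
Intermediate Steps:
g(sqrt(-3 + 0))*0 = -2*0 = 0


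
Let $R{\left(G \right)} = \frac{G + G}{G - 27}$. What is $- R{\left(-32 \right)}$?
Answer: $- \frac{64}{59} \approx -1.0847$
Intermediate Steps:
$R{\left(G \right)} = \frac{2 G}{-27 + G}$
$- R{\left(-32 \right)} = - \frac{2 \left(-32\right)}{-27 - 32} = - \frac{2 \left(-32\right)}{-59} = - \frac{2 \left(-32\right) \left(-1\right)}{59} = \left(-1\right) \frac{64}{59} = - \frac{64}{59}$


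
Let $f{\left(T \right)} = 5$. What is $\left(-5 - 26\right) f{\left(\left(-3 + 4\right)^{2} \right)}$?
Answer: $-155$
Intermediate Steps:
$\left(-5 - 26\right) f{\left(\left(-3 + 4\right)^{2} \right)} = \left(-5 - 26\right) 5 = \left(-31\right) 5 = -155$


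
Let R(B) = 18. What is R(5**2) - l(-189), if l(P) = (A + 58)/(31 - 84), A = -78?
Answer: 934/53 ≈ 17.623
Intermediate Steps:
l(P) = 20/53 (l(P) = (-78 + 58)/(31 - 84) = -20/(-53) = -20*(-1/53) = 20/53)
R(5**2) - l(-189) = 18 - 1*20/53 = 18 - 20/53 = 934/53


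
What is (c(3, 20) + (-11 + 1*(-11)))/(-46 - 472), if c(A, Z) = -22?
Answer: 22/259 ≈ 0.084942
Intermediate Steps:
(c(3, 20) + (-11 + 1*(-11)))/(-46 - 472) = (-22 + (-11 + 1*(-11)))/(-46 - 472) = (-22 + (-11 - 11))/(-518) = (-22 - 22)*(-1/518) = -44*(-1/518) = 22/259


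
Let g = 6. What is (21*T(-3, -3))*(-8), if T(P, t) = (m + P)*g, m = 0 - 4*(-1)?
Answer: -1008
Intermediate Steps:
m = 4 (m = 0 + 4 = 4)
T(P, t) = 24 + 6*P (T(P, t) = (4 + P)*6 = 24 + 6*P)
(21*T(-3, -3))*(-8) = (21*(24 + 6*(-3)))*(-8) = (21*(24 - 18))*(-8) = (21*6)*(-8) = 126*(-8) = -1008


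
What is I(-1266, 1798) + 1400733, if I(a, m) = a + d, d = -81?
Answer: 1399386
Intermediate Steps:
I(a, m) = -81 + a (I(a, m) = a - 81 = -81 + a)
I(-1266, 1798) + 1400733 = (-81 - 1266) + 1400733 = -1347 + 1400733 = 1399386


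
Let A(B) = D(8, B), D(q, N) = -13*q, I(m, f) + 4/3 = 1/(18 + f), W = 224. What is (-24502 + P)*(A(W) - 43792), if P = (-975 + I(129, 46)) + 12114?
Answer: 4693120721/8 ≈ 5.8664e+8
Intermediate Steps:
I(m, f) = -4/3 + 1/(18 + f)
A(B) = -104 (A(B) = -13*8 = -104)
P = 2138435/192 (P = (-975 + (-69 - 4*46)/(3*(18 + 46))) + 12114 = (-975 + (1/3)*(-69 - 184)/64) + 12114 = (-975 + (1/3)*(1/64)*(-253)) + 12114 = (-975 - 253/192) + 12114 = -187453/192 + 12114 = 2138435/192 ≈ 11138.)
(-24502 + P)*(A(W) - 43792) = (-24502 + 2138435/192)*(-104 - 43792) = -2565949/192*(-43896) = 4693120721/8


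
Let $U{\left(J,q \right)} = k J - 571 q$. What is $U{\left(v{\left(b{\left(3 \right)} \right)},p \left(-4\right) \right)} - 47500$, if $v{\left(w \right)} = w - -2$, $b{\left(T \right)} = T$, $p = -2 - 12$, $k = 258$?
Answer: $-78186$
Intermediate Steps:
$p = -14$
$v{\left(w \right)} = 2 + w$ ($v{\left(w \right)} = w + 2 = 2 + w$)
$U{\left(J,q \right)} = - 571 q + 258 J$ ($U{\left(J,q \right)} = 258 J - 571 q = - 571 q + 258 J$)
$U{\left(v{\left(b{\left(3 \right)} \right)},p \left(-4\right) \right)} - 47500 = \left(- 571 \left(\left(-14\right) \left(-4\right)\right) + 258 \left(2 + 3\right)\right) - 47500 = \left(\left(-571\right) 56 + 258 \cdot 5\right) - 47500 = \left(-31976 + 1290\right) - 47500 = -30686 - 47500 = -78186$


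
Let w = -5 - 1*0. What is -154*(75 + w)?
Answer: -10780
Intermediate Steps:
w = -5 (w = -5 + 0 = -5)
-154*(75 + w) = -154*(75 - 5) = -154*70 = -10780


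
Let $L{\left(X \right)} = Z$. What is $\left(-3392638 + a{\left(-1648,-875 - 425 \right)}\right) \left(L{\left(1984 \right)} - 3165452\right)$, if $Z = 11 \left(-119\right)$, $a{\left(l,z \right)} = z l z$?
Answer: $8830553070025518$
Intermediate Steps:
$a{\left(l,z \right)} = l z^{2}$ ($a{\left(l,z \right)} = l z z = l z^{2}$)
$Z = -1309$
$L{\left(X \right)} = -1309$
$\left(-3392638 + a{\left(-1648,-875 - 425 \right)}\right) \left(L{\left(1984 \right)} - 3165452\right) = \left(-3392638 - 1648 \left(-875 - 425\right)^{2}\right) \left(-1309 - 3165452\right) = \left(-3392638 - 1648 \left(-1300\right)^{2}\right) \left(-3166761\right) = \left(-3392638 - 2785120000\right) \left(-3166761\right) = \left(-2788512638\right) \left(-3166761\right) = 8830553070025518$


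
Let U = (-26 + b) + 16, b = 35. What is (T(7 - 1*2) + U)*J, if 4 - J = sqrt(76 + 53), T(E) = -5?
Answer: 80 - 20*sqrt(129) ≈ -147.16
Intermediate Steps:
U = 25 (U = (-26 + 35) + 16 = 9 + 16 = 25)
J = 4 - sqrt(129) (J = 4 - sqrt(76 + 53) = 4 - sqrt(129) ≈ -7.3578)
(T(7 - 1*2) + U)*J = (-5 + 25)*(4 - sqrt(129)) = 20*(4 - sqrt(129)) = 80 - 20*sqrt(129)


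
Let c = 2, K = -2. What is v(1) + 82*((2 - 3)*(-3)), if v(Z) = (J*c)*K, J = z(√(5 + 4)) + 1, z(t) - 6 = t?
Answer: 206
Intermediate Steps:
z(t) = 6 + t
J = 10 (J = (6 + √(5 + 4)) + 1 = (6 + √9) + 1 = (6 + 3) + 1 = 9 + 1 = 10)
v(Z) = -40 (v(Z) = (10*2)*(-2) = 20*(-2) = -40)
v(1) + 82*((2 - 3)*(-3)) = -40 + 82*((2 - 3)*(-3)) = -40 + 82*(-1*(-3)) = -40 + 82*3 = -40 + 246 = 206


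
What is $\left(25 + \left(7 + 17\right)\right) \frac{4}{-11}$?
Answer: $- \frac{196}{11} \approx -17.818$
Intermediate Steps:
$\left(25 + \left(7 + 17\right)\right) \frac{4}{-11} = \left(25 + 24\right) 4 \left(- \frac{1}{11}\right) = 49 \left(- \frac{4}{11}\right) = - \frac{196}{11}$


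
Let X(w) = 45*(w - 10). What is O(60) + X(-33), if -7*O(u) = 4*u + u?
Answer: -13845/7 ≈ -1977.9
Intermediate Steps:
X(w) = -450 + 45*w (X(w) = 45*(-10 + w) = -450 + 45*w)
O(u) = -5*u/7 (O(u) = -(4*u + u)/7 = -5*u/7)
O(60) + X(-33) = -5/7*60 + (-450 + 45*(-33)) = -300/7 + (-450 - 1485) = -300/7 - 1935 = -13845/7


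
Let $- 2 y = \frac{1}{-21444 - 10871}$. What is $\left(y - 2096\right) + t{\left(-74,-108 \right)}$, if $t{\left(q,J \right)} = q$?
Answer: $- \frac{140247099}{64630} \approx -2170.0$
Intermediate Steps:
$y = \frac{1}{64630}$ ($y = - \frac{1}{2 \left(-21444 - 10871\right)} = - \frac{1}{2 \left(-32315\right)} = \left(- \frac{1}{2}\right) \left(- \frac{1}{32315}\right) = \frac{1}{64630} \approx 1.5473 \cdot 10^{-5}$)
$\left(y - 2096\right) + t{\left(-74,-108 \right)} = \left(\frac{1}{64630} - 2096\right) - 74 = - \frac{135464479}{64630} - 74 = - \frac{140247099}{64630}$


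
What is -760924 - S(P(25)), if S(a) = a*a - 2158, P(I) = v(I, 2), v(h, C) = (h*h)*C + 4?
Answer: -2331282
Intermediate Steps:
v(h, C) = 4 + C*h² (v(h, C) = h²*C + 4 = C*h² + 4 = 4 + C*h²)
P(I) = 4 + 2*I²
S(a) = -2158 + a² (S(a) = a² - 2158 = -2158 + a²)
-760924 - S(P(25)) = -760924 - (-2158 + (4 + 2*25²)²) = -760924 - (-2158 + (4 + 2*625)²) = -760924 - (-2158 + (4 + 1250)²) = -760924 - (-2158 + 1254²) = -760924 - (-2158 + 1572516) = -760924 - 1*1570358 = -760924 - 1570358 = -2331282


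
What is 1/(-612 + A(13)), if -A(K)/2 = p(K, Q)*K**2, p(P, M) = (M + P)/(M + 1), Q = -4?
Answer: 1/402 ≈ 0.0024876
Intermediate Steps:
p(P, M) = (M + P)/(1 + M)
A(K) = -2*K**2*(4/3 - K/3) (A(K) = -2*(-4 + K)/(1 - 4)*K**2 = -2*(-4 + K)/(-3)*K**2 = -2*(-(-4 + K)/3)*K**2 = -2*(4/3 - K/3)*K**2 = -2*K**2*(4/3 - K/3))
1/(-612 + A(13)) = 1/(-612 + (2/3)*13**2*(-4 + 13)) = 1/(-612 + (2/3)*169*9) = 1/(-612 + 1014) = 1/402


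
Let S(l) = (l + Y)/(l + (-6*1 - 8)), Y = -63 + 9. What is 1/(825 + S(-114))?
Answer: 16/13221 ≈ 0.0012102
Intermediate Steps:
Y = -54
S(l) = (-54 + l)/(-14 + l) (S(l) = (l - 54)/(l + (-6*1 - 8)) = (-54 + l)/(l + (-6 - 8)) = (-54 + l)/(l - 14) = (-54 + l)/(-14 + l))
1/(825 + S(-114)) = 1/(825 + (-54 - 114)/(-14 - 114)) = 1/(825 - 168/(-128)) = 1/(825 - 1/128*(-168)) = 1/(825 + 21/16) = 1/(13221/16) = 16/13221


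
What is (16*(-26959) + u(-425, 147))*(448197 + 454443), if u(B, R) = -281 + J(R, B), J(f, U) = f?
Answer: -389469301920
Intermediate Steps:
u(B, R) = -281 + R
(16*(-26959) + u(-425, 147))*(448197 + 454443) = (16*(-26959) + (-281 + 147))*(448197 + 454443) = (-431344 - 134)*902640 = -431478*902640 = -389469301920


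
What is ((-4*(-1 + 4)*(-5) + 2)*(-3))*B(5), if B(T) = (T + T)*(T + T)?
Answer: -18600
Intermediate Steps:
B(T) = 4*T**2 (B(T) = (2*T)*(2*T) = 4*T**2)
((-4*(-1 + 4)*(-5) + 2)*(-3))*B(5) = ((-4*(-1 + 4)*(-5) + 2)*(-3))*(4*5**2) = ((-4*3*(-5) + 2)*(-3))*(4*25) = ((-12*(-5) + 2)*(-3))*100 = ((60 + 2)*(-3))*100 = (62*(-3))*100 = -186*100 = -18600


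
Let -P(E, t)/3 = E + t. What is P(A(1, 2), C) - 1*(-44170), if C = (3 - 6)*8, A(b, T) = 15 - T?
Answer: 44203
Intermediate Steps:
C = -24 (C = -3*8 = -24)
P(E, t) = -3*E - 3*t (P(E, t) = -3*(E + t) = -3*E - 3*t)
P(A(1, 2), C) - 1*(-44170) = (-3*(15 - 1*2) - 3*(-24)) - 1*(-44170) = (-3*(15 - 2) + 72) + 44170 = (-3*13 + 72) + 44170 = (-39 + 72) + 44170 = 33 + 44170 = 44203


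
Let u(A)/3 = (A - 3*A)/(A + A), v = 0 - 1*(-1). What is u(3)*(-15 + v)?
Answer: 42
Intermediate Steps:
v = 1 (v = 0 + 1 = 1)
u(A) = -3 (u(A) = 3*((A - 3*A)/(A + A)) = 3*((-2*A)/((2*A))) = 3*((-2*A)*(1/(2*A))) = 3*(-1) = -3)
u(3)*(-15 + v) = -3*(-15 + 1) = -3*(-14) = 42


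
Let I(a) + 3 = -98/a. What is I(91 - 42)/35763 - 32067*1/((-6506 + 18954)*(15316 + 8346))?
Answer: -2619535001/10533797671488 ≈ -0.00024868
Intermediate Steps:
I(a) = -3 - 98/a
I(91 - 42)/35763 - 32067*1/((-6506 + 18954)*(15316 + 8346)) = (-3 - 98/(91 - 42))/35763 - 32067*1/((-6506 + 18954)*(15316 + 8346)) = (-3 - 98/49)*(1/35763) - 32067/(12448*23662) = (-3 - 98*1/49)*(1/35763) - 32067/294544576 = (-3 - 2)*(1/35763) - 32067*1/294544576 = -5*1/35763 - 32067/294544576 = -5/35763 - 32067/294544576 = -2619535001/10533797671488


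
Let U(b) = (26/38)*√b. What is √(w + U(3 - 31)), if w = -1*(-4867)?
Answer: √(1756987 + 494*I*√7)/19 ≈ 69.764 + 0.025948*I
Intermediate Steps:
U(b) = 13*√b/19 (U(b) = (26*(1/38))*√b = 13*√b/19)
w = 4867
√(w + U(3 - 31)) = √(4867 + 13*√(3 - 31)/19) = √(4867 + 13*√(-28)/19) = √(4867 + 13*(2*I*√7)/19) = √(4867 + 26*I*√7/19)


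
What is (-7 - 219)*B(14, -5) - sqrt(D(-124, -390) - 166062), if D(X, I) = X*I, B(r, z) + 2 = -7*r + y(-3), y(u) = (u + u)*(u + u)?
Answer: 14464 - 3*I*sqrt(13078) ≈ 14464.0 - 343.08*I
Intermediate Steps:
y(u) = 4*u**2 (y(u) = (2*u)*(2*u) = 4*u**2)
B(r, z) = 34 - 7*r (B(r, z) = -2 + (-7*r + 4*(-3)**2) = -2 + (-7*r + 4*9) = -2 + (-7*r + 36) = -2 + (36 - 7*r) = 34 - 7*r)
D(X, I) = I*X
(-7 - 219)*B(14, -5) - sqrt(D(-124, -390) - 166062) = (-7 - 219)*(34 - 7*14) - sqrt(-390*(-124) - 166062) = -226*(34 - 98) - sqrt(48360 - 166062) = -226*(-64) - sqrt(-117702) = 14464 - 3*I*sqrt(13078)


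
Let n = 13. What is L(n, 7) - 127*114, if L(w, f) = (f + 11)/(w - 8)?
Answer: -72372/5 ≈ -14474.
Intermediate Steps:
L(w, f) = (11 + f)/(-8 + w)
L(n, 7) - 127*114 = (11 + 7)/(-8 + 13) - 127*114 = 18/5 - 14478 = -72372/5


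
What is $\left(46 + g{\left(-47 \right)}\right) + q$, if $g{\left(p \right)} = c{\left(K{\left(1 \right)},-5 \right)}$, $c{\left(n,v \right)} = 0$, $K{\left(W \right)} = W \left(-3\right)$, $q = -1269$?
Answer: $-1223$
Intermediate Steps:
$K{\left(W \right)} = - 3 W$
$g{\left(p \right)} = 0$
$\left(46 + g{\left(-47 \right)}\right) + q = \left(46 + 0\right) - 1269 = 46 - 1269 = -1223$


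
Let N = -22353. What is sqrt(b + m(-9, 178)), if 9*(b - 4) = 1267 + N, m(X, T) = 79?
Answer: 43*I*sqrt(11)/3 ≈ 47.538*I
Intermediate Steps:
b = -21050/9 (b = 4 + (1267 - 22353)/9 = 4 + (1/9)*(-21086) = 4 - 21086/9 = -21050/9 ≈ -2338.9)
sqrt(b + m(-9, 178)) = sqrt(-21050/9 + 79) = sqrt(-20339/9) = 43*I*sqrt(11)/3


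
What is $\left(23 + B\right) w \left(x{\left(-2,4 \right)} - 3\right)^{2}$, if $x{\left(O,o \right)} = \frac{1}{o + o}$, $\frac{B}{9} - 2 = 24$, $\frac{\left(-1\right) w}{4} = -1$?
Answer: $\frac{135953}{16} \approx 8497.1$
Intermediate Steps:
$w = 4$ ($w = \left(-4\right) \left(-1\right) = 4$)
$B = 234$ ($B = 18 + 9 \cdot 24 = 18 + 216 = 234$)
$x{\left(O,o \right)} = \frac{1}{2 o}$
$\left(23 + B\right) w \left(x{\left(-2,4 \right)} - 3\right)^{2} = \left(23 + 234\right) 4 \left(\frac{1}{2 \cdot 4} - 3\right)^{2} = 257 \cdot 4 \left(\frac{1}{2} \cdot \frac{1}{4} - 3\right)^{2} = 1028 \left(\frac{1}{8} - 3\right)^{2} = 1028 \left(- \frac{23}{8}\right)^{2} = 1028 \cdot \frac{529}{64} = \frac{135953}{16}$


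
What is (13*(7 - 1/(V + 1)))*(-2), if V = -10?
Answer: -1664/9 ≈ -184.89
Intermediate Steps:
(13*(7 - 1/(V + 1)))*(-2) = (13*(7 - 1/(-10 + 1)))*(-2) = (13*(7 - 1/(-9)))*(-2) = (13*(7 - 1*(-⅑)))*(-2) = (13*(7 + ⅑))*(-2) = (13*(64/9))*(-2) = (832/9)*(-2) = -1664/9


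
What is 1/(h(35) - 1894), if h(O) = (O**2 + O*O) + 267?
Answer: 1/823 ≈ 0.0012151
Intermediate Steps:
h(O) = 267 + 2*O**2 (h(O) = (O**2 + O**2) + 267 = 2*O**2 + 267 = 267 + 2*O**2)
1/(h(35) - 1894) = 1/((267 + 2*35**2) - 1894) = 1/((267 + 2*1225) - 1894) = 1/((267 + 2450) - 1894) = 1/(2717 - 1894) = 1/823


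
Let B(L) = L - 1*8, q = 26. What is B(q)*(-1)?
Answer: -18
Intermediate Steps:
B(L) = -8 + L (B(L) = L - 8 = -8 + L)
B(q)*(-1) = (-8 + 26)*(-1) = 18*(-1) = -18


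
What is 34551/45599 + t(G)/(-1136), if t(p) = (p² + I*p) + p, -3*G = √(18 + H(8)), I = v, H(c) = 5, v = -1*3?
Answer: 352200647/466204176 - √23/1704 ≈ 0.75265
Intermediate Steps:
v = -3
I = -3
G = -√23/3 (G = -√(18 + 5)/3 = -√23/3 ≈ -1.5986)
t(p) = p² - 2*p (t(p) = (p² - 3*p) + p = p² - 2*p)
34551/45599 + t(G)/(-1136) = 34551/45599 + ((-√23/3)*(-2 - √23/3))/(-1136) = 34551*(1/45599) - √23*(-2 - √23/3)/3*(-1/1136) = 34551/45599 + √23*(-2 - √23/3)/3408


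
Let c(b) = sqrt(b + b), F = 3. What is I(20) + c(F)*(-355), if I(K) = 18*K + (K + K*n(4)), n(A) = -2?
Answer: 340 - 355*sqrt(6) ≈ -529.57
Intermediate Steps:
c(b) = sqrt(2)*sqrt(b) (c(b) = sqrt(2*b) = sqrt(2)*sqrt(b))
I(K) = 17*K (I(K) = 18*K + (K + K*(-2)) = 18*K + (K - 2*K) = 18*K - K = 17*K)
I(20) + c(F)*(-355) = 17*20 + (sqrt(2)*sqrt(3))*(-355) = 340 + sqrt(6)*(-355) = 340 - 355*sqrt(6)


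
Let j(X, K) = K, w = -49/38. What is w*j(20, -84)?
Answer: 2058/19 ≈ 108.32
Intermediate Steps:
w = -49/38 (w = -49*1/38 = -49/38 ≈ -1.2895)
w*j(20, -84) = -49/38*(-84) = 2058/19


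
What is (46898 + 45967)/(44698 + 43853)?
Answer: 30955/29517 ≈ 1.0487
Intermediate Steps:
(46898 + 45967)/(44698 + 43853) = 92865/88551 = 92865*(1/88551) = 30955/29517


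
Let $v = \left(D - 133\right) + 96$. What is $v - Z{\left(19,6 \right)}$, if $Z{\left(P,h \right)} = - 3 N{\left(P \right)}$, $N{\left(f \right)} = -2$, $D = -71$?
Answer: $-114$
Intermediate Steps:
$v = -108$ ($v = \left(-71 - 133\right) + 96 = -204 + 96 = -108$)
$Z{\left(P,h \right)} = 6$ ($Z{\left(P,h \right)} = \left(-3\right) \left(-2\right) = 6$)
$v - Z{\left(19,6 \right)} = -108 - 6 = -114$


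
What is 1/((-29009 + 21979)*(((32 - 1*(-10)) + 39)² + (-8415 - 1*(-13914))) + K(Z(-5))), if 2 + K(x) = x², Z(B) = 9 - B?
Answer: -1/84781606 ≈ -1.1795e-8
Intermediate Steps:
K(x) = -2 + x²
1/((-29009 + 21979)*(((32 - 1*(-10)) + 39)² + (-8415 - 1*(-13914))) + K(Z(-5))) = 1/((-29009 + 21979)*(((32 - 1*(-10)) + 39)² + (-8415 - 1*(-13914))) + (-2 + (9 - 1*(-5))²)) = 1/(-7030*(((32 + 10) + 39)² + (-8415 + 13914)) + (-2 + (9 + 5)²)) = 1/(-7030*((42 + 39)² + 5499) + (-2 + 14²)) = 1/(-7030*(81² + 5499) + (-2 + 196)) = 1/(-7030*(6561 + 5499) + 194) = 1/(-7030*12060 + 194) = 1/(-84781800 + 194) = 1/(-84781606) = -1/84781606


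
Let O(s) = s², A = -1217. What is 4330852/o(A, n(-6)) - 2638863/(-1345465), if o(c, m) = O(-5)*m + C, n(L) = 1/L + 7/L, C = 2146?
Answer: 8748877236117/4263778585 ≈ 2051.9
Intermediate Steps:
n(L) = 8/L (n(L) = 1/L + 7/L = 8/L)
o(c, m) = 2146 + 25*m (o(c, m) = (-5)²*m + 2146 = 25*m + 2146 = 2146 + 25*m)
4330852/o(A, n(-6)) - 2638863/(-1345465) = 4330852/(2146 + 25*(8/(-6))) - 2638863/(-1345465) = 4330852/(2146 + 25*(8*(-⅙))) - 2638863*(-1/1345465) = 4330852/(2146 + 25*(-4/3)) + 2638863/1345465 = 4330852/(2146 - 100/3) + 2638863/1345465 = 4330852/(6338/3) + 2638863/1345465 = 4330852*(3/6338) + 2638863/1345465 = 6496278/3169 + 2638863/1345465 = 8748877236117/4263778585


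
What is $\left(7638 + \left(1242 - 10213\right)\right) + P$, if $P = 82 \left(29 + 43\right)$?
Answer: $4571$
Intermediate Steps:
$P = 5904$ ($P = 82 \cdot 72 = 5904$)
$\left(7638 + \left(1242 - 10213\right)\right) + P = \left(7638 + \left(1242 - 10213\right)\right) + 5904 = \left(7638 - 8971\right) + 5904 = -1333 + 5904 = 4571$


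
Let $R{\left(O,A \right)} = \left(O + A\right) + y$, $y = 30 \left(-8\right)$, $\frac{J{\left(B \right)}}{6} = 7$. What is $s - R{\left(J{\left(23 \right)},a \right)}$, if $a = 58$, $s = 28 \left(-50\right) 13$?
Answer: $-18060$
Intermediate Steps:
$J{\left(B \right)} = 42$ ($J{\left(B \right)} = 6 \cdot 7 = 42$)
$s = -18200$ ($s = \left(-1400\right) 13 = -18200$)
$y = -240$
$R{\left(O,A \right)} = -240 + A + O$ ($R{\left(O,A \right)} = \left(O + A\right) - 240 = \left(A + O\right) - 240 = -240 + A + O$)
$s - R{\left(J{\left(23 \right)},a \right)} = -18200 - \left(-240 + 58 + 42\right) = -18200 - -140 = -18200 + 140 = -18060$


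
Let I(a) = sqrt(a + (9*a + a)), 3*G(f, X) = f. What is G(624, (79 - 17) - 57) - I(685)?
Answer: 208 - sqrt(7535) ≈ 121.20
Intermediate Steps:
G(f, X) = f/3
I(a) = sqrt(11)*sqrt(a) (I(a) = sqrt(a + 10*a) = sqrt(11*a) = sqrt(11)*sqrt(a))
G(624, (79 - 17) - 57) - I(685) = (1/3)*624 - sqrt(11)*sqrt(685) = 208 - sqrt(7535)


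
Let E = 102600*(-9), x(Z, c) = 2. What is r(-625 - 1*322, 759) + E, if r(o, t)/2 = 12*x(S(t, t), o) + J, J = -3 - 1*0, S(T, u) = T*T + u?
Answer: -923358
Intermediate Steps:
S(T, u) = u + T² (S(T, u) = T² + u = u + T²)
J = -3 (J = -3 + 0 = -3)
E = -923400
r(o, t) = 42 (r(o, t) = 2*(12*2 - 3) = 2*(24 - 3) = 2*21 = 42)
r(-625 - 1*322, 759) + E = 42 - 923400 = -923358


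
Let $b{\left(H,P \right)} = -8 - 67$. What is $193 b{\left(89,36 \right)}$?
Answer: $-14475$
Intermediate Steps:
$b{\left(H,P \right)} = -75$
$193 b{\left(89,36 \right)} = 193 \left(-75\right) = -14475$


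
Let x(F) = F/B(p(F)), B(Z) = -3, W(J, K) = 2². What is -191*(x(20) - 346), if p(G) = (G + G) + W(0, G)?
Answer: 202078/3 ≈ 67359.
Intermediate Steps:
W(J, K) = 4
p(G) = 4 + 2*G (p(G) = (G + G) + 4 = 2*G + 4 = 4 + 2*G)
x(F) = -F/3 (x(F) = F/(-3) = F*(-⅓) = -F/3)
-191*(x(20) - 346) = -191*(-⅓*20 - 346) = -191*(-20/3 - 346) = -191*(-1058/3) = 202078/3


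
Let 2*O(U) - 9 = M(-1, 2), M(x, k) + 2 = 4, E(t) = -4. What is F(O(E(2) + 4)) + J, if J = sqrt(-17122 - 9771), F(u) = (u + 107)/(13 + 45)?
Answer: 225/116 + I*sqrt(26893) ≈ 1.9397 + 163.99*I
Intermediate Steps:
M(x, k) = 2 (M(x, k) = -2 + 4 = 2)
O(U) = 11/2 (O(U) = 9/2 + (1/2)*2 = 9/2 + 1 = 11/2)
F(u) = 107/58 + u/58 (F(u) = (107 + u)/58 = (107 + u)*(1/58) = 107/58 + u/58)
J = I*sqrt(26893) (J = sqrt(-26893) = I*sqrt(26893) ≈ 163.99*I)
F(O(E(2) + 4)) + J = (107/58 + (1/58)*(11/2)) + I*sqrt(26893) = (107/58 + 11/116) + I*sqrt(26893) = 225/116 + I*sqrt(26893)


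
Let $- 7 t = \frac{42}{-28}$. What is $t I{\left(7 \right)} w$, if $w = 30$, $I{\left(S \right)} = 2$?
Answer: $\frac{90}{7} \approx 12.857$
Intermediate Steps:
$t = \frac{3}{14}$ ($t = - \frac{42 \frac{1}{-28}}{7} = - \frac{42 \left(- \frac{1}{28}\right)}{7} = \left(- \frac{1}{7}\right) \left(- \frac{3}{2}\right) = \frac{3}{14} \approx 0.21429$)
$t I{\left(7 \right)} w = \frac{3}{14} \cdot 2 \cdot 30 = \frac{3}{7} \cdot 30 = \frac{90}{7}$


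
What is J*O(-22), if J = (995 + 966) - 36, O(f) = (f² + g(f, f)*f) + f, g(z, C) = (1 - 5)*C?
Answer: -2837450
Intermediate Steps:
g(z, C) = -4*C
O(f) = f - 3*f² (O(f) = (f² + (-4*f)*f) + f = (f² - 4*f²) + f = -3*f² + f = f - 3*f²)
J = 1925 (J = 1961 - 36 = 1925)
J*O(-22) = 1925*(-22*(1 - 3*(-22))) = 1925*(-22*(1 + 66)) = 1925*(-22*67) = 1925*(-1474) = -2837450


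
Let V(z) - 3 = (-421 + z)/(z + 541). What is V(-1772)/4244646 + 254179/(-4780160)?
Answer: -31621371687707/594692788708480 ≈ -0.053173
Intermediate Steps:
V(z) = 3 + (-421 + z)/(541 + z) (V(z) = 3 + (-421 + z)/(z + 541) = 3 + (-421 + z)/(541 + z))
V(-1772)/4244646 + 254179/(-4780160) = (2*(601 + 2*(-1772))/(541 - 1772))/4244646 + 254179/(-4780160) = (2*(601 - 3544)/(-1231))*(1/4244646) + 254179*(-1/4780160) = (2*(-1/1231)*(-2943))*(1/4244646) - 254179/4780160 = (5886/1231)*(1/4244646) - 254179/4780160 = 981/870859871 - 254179/4780160 = -31621371687707/594692788708480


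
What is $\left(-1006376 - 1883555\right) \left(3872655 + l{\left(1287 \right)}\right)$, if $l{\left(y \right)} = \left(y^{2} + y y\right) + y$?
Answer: $-20769009319080$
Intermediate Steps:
$l{\left(y \right)} = y + 2 y^{2}$ ($l{\left(y \right)} = \left(y^{2} + y^{2}\right) + y = 2 y^{2} + y = y + 2 y^{2}$)
$\left(-1006376 - 1883555\right) \left(3872655 + l{\left(1287 \right)}\right) = \left(-1006376 - 1883555\right) \left(3872655 + 1287 \left(1 + 2 \cdot 1287\right)\right) = - 2889931 \left(3872655 + 1287 \left(1 + 2574\right)\right) = - 2889931 \left(3872655 + 1287 \cdot 2575\right) = - 2889931 \left(3872655 + 3314025\right) = \left(-2889931\right) 7186680 = -20769009319080$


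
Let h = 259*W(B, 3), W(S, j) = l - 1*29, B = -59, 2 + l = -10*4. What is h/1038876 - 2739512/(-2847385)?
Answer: 2793652705747/2958079939260 ≈ 0.94441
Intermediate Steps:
l = -42 (l = -2 - 10*4 = -2 - 40 = -42)
W(S, j) = -71 (W(S, j) = -42 - 1*29 = -42 - 29 = -71)
h = -18389 (h = 259*(-71) = -18389)
h/1038876 - 2739512/(-2847385) = -18389/1038876 - 2739512/(-2847385) = -18389*1/1038876 - 2739512*(-1/2847385) = -18389/1038876 + 2739512/2847385 = 2793652705747/2958079939260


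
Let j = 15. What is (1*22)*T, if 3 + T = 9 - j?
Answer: -198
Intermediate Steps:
T = -9 (T = -3 + (9 - 1*15) = -3 + (9 - 15) = -3 - 6 = -9)
(1*22)*T = (1*22)*(-9) = 22*(-9) = -198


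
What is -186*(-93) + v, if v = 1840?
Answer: 19138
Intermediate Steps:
-186*(-93) + v = -186*(-93) + 1840 = 17298 + 1840 = 19138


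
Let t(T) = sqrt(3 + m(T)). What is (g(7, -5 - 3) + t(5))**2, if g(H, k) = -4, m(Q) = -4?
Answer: (4 - I)**2 ≈ 15.0 - 8.0*I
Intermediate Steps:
t(T) = I (t(T) = sqrt(3 - 4) = sqrt(-1) = I)
(g(7, -5 - 3) + t(5))**2 = (-4 + I)**2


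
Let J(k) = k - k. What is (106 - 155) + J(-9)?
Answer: -49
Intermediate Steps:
J(k) = 0
(106 - 155) + J(-9) = (106 - 155) + 0 = -49 + 0 = -49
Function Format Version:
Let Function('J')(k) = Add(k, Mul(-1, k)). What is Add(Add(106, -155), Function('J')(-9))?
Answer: -49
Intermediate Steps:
Function('J')(k) = 0
Add(Add(106, -155), Function('J')(-9)) = Add(Add(106, -155), 0) = Add(-49, 0) = -49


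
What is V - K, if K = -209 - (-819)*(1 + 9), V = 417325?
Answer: 409344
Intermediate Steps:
K = 7981 (K = -209 - (-819)*10 = -209 - 91*(-90) = -209 + 8190 = 7981)
V - K = 417325 - 1*7981 = 417325 - 7981 = 409344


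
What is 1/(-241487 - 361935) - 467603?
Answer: -282161937467/603422 ≈ -4.6760e+5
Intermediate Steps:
1/(-241487 - 361935) - 467603 = 1/(-603422) - 467603 = -1/603422 - 467603 = -282161937467/603422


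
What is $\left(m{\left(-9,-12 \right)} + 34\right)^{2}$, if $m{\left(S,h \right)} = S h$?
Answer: $20164$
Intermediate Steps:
$\left(m{\left(-9,-12 \right)} + 34\right)^{2} = \left(\left(-9\right) \left(-12\right) + 34\right)^{2} = \left(108 + 34\right)^{2} = 142^{2} = 20164$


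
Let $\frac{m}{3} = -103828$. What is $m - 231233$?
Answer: $-542717$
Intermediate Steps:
$m = -311484$ ($m = 3 \left(-103828\right) = -311484$)
$m - 231233 = -311484 - 231233 = -542717$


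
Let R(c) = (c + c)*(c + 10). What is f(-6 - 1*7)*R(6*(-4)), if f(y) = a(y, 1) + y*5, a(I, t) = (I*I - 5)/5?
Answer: -108192/5 ≈ -21638.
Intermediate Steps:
a(I, t) = -1 + I²/5 (a(I, t) = (I² - 5)*(⅕) = (-5 + I²)*(⅕) = -1 + I²/5)
R(c) = 2*c*(10 + c) (R(c) = (2*c)*(10 + c) = 2*c*(10 + c))
f(y) = -1 + 5*y + y²/5 (f(y) = (-1 + y²/5) + y*5 = (-1 + y²/5) + 5*y = -1 + 5*y + y²/5)
f(-6 - 1*7)*R(6*(-4)) = (-1 + 5*(-6 - 1*7) + (-6 - 1*7)²/5)*(2*(6*(-4))*(10 + 6*(-4))) = (-1 + 5*(-6 - 7) + (-6 - 7)²/5)*(2*(-24)*(10 - 24)) = (-1 + 5*(-13) + (⅕)*(-13)²)*(2*(-24)*(-14)) = (-1 - 65 + (⅕)*169)*672 = (-1 - 65 + 169/5)*672 = -161/5*672 = -108192/5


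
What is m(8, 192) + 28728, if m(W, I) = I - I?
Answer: 28728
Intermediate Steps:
m(W, I) = 0
m(8, 192) + 28728 = 0 + 28728 = 28728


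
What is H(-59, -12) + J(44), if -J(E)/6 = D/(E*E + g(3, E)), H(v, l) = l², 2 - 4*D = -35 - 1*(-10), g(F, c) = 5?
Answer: 186309/1294 ≈ 143.98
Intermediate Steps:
D = 27/4 (D = ½ - (-35 - 1*(-10))/4 = ½ - (-35 + 10)/4 = ½ - ¼*(-25) = ½ + 25/4 = 27/4 ≈ 6.7500)
J(E) = -81/(2*(5 + E²)) (J(E) = -81/(2*(E*E + 5)) = -81/(2*(E² + 5)) = -81/(2*(5 + E²)))
H(-59, -12) + J(44) = (-12)² - 81/(10 + 2*44²) = 144 - 81/(10 + 2*1936) = 144 - 81/(10 + 3872) = 144 - 81/3882 = 144 - 81*1/3882 = 144 - 27/1294 = 186309/1294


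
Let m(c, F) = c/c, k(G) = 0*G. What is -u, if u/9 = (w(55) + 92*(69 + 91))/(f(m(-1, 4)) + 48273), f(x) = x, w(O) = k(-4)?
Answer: -66240/24137 ≈ -2.7443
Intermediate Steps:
k(G) = 0
w(O) = 0
m(c, F) = 1
u = 66240/24137 (u = 9*((0 + 92*(69 + 91))/(1 + 48273)) = 9*((0 + 92*160)/48274) = 9*((0 + 14720)*(1/48274)) = 9*(14720*(1/48274)) = 9*(7360/24137) = 66240/24137 ≈ 2.7443)
-u = -1*66240/24137 = -66240/24137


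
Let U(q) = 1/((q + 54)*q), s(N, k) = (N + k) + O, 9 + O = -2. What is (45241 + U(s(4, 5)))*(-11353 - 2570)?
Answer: -5039122473/8 ≈ -6.2989e+8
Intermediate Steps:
O = -11 (O = -9 - 2 = -11)
s(N, k) = -11 + N + k (s(N, k) = (N + k) - 11 = -11 + N + k)
U(q) = 1/(q*(54 + q)) (U(q) = 1/((54 + q)*q) = 1/(q*(54 + q)))
(45241 + U(s(4, 5)))*(-11353 - 2570) = (45241 + 1/((-11 + 4 + 5)*(54 + (-11 + 4 + 5))))*(-11353 - 2570) = (45241 + 1/((-2)*(54 - 2)))*(-13923) = (45241 - ½/52)*(-13923) = (45241 - ½*1/52)*(-13923) = (45241 - 1/104)*(-13923) = (4705063/104)*(-13923) = -5039122473/8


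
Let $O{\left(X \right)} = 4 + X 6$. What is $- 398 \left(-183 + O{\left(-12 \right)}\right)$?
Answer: $99898$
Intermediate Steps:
$O{\left(X \right)} = 4 + 6 X$
$- 398 \left(-183 + O{\left(-12 \right)}\right) = - 398 \left(-183 + \left(4 + 6 \left(-12\right)\right)\right) = - 398 \left(-183 + \left(4 - 72\right)\right) = - 398 \left(-183 - 68\right) = \left(-398\right) \left(-251\right) = 99898$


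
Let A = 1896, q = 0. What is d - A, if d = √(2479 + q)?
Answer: -1896 + √2479 ≈ -1846.2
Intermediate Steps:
d = √2479 (d = √(2479 + 0) = √2479 ≈ 49.790)
d - A = √2479 - 1*1896 = √2479 - 1896 = -1896 + √2479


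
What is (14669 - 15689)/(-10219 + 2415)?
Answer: 255/1951 ≈ 0.13070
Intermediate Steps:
(14669 - 15689)/(-10219 + 2415) = -1020/(-7804) = -1020*(-1/7804) = 255/1951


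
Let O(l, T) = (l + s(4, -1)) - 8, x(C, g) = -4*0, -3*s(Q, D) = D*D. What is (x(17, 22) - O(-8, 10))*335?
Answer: 16415/3 ≈ 5471.7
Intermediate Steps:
s(Q, D) = -D**2/3 (s(Q, D) = -D*D/3 = -D**2/3)
x(C, g) = 0
O(l, T) = -25/3 + l (O(l, T) = (l - 1/3*(-1)**2) - 8 = (l - 1/3*1) - 8 = (l - 1/3) - 8 = (-1/3 + l) - 8 = -25/3 + l)
(x(17, 22) - O(-8, 10))*335 = (0 - (-25/3 - 8))*335 = (0 - 1*(-49/3))*335 = (0 + 49/3)*335 = (49/3)*335 = 16415/3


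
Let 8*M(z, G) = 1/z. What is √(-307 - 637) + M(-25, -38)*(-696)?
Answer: 87/25 + 4*I*√59 ≈ 3.48 + 30.725*I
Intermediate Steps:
M(z, G) = 1/(8*z)
√(-307 - 637) + M(-25, -38)*(-696) = √(-307 - 637) + ((⅛)/(-25))*(-696) = √(-944) + ((⅛)*(-1/25))*(-696) = 4*I*√59 - 1/200*(-696) = 4*I*√59 + 87/25 = 87/25 + 4*I*√59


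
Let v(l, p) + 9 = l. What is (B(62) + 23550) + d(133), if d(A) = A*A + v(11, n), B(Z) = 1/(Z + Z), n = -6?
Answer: 5113885/124 ≈ 41241.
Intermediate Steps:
v(l, p) = -9 + l
B(Z) = 1/(2*Z)
d(A) = 2 + A² (d(A) = A*A + (-9 + 11) = A² + 2 = 2 + A²)
(B(62) + 23550) + d(133) = ((½)/62 + 23550) + (2 + 133²) = ((½)*(1/62) + 23550) + (2 + 17689) = (1/124 + 23550) + 17691 = 2920201/124 + 17691 = 5113885/124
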